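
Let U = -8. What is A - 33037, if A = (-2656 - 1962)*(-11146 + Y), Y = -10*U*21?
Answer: 43680951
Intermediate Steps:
Y = 1680 (Y = -10*(-8)*21 = 80*21 = 1680)
A = 43713988 (A = (-2656 - 1962)*(-11146 + 1680) = -4618*(-9466) = 43713988)
A - 33037 = 43713988 - 33037 = 43680951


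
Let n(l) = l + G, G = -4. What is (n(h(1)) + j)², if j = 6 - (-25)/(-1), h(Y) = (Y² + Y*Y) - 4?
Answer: 625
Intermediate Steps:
h(Y) = -4 + 2*Y² (h(Y) = (Y² + Y²) - 4 = 2*Y² - 4 = -4 + 2*Y²)
n(l) = -4 + l (n(l) = l - 4 = -4 + l)
j = -19 (j = 6 - (-25)*(-1) = 6 - 1*25 = 6 - 25 = -19)
(n(h(1)) + j)² = ((-4 + (-4 + 2*1²)) - 19)² = ((-4 + (-4 + 2*1)) - 19)² = ((-4 + (-4 + 2)) - 19)² = ((-4 - 2) - 19)² = (-6 - 19)² = (-25)² = 625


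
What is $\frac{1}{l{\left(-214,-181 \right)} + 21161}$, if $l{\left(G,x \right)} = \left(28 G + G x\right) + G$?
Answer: $\frac{1}{53689} \approx 1.8626 \cdot 10^{-5}$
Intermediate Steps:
$l{\left(G,x \right)} = 29 G + G x$
$\frac{1}{l{\left(-214,-181 \right)} + 21161} = \frac{1}{- 214 \left(29 - 181\right) + 21161} = \frac{1}{\left(-214\right) \left(-152\right) + 21161} = \frac{1}{32528 + 21161} = \frac{1}{53689}$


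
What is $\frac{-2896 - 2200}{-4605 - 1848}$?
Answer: $\frac{5096}{6453} \approx 0.78971$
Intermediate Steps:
$\frac{-2896 - 2200}{-4605 - 1848} = \frac{-2896 - 2200}{-6453} = \left(-5096\right) \left(- \frac{1}{6453}\right) = \frac{5096}{6453}$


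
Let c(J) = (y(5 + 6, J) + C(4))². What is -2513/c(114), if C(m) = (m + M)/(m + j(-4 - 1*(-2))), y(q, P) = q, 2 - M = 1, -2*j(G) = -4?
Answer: -90468/5041 ≈ -17.946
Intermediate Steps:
j(G) = 2 (j(G) = -½*(-4) = 2)
M = 1 (M = 2 - 1*1 = 2 - 1 = 1)
C(m) = (1 + m)/(2 + m) (C(m) = (m + 1)/(m + 2) = (1 + m)/(2 + m))
c(J) = 5041/36 (c(J) = ((5 + 6) + (1 + 4)/(2 + 4))² = (11 + 5/6)² = (11 + (⅙)*5)² = (11 + ⅚)² = (71/6)² = 5041/36)
-2513/c(114) = -2513/5041/36 = -2513*36/5041 = -90468/5041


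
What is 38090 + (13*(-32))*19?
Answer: 30186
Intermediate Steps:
38090 + (13*(-32))*19 = 38090 - 416*19 = 38090 - 7904 = 30186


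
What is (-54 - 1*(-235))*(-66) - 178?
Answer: -12124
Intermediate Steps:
(-54 - 1*(-235))*(-66) - 178 = (-54 + 235)*(-66) - 178 = 181*(-66) - 178 = -11946 - 178 = -12124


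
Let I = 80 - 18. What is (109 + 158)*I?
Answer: 16554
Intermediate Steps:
I = 62
(109 + 158)*I = (109 + 158)*62 = 267*62 = 16554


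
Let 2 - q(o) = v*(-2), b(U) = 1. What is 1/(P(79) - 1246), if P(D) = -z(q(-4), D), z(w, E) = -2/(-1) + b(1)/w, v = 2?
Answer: -6/7489 ≈ -0.00080117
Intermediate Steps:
q(o) = 6 (q(o) = 2 - 2*(-2) = 2 - 1*(-4) = 2 + 4 = 6)
z(w, E) = 2 + 1/w (z(w, E) = -2/(-1) + 1/w = -2*(-1) + 1/w = 2 + 1/w)
P(D) = -13/6 (P(D) = -(2 + 1/6) = -(2 + ⅙) = -1*13/6 = -13/6)
1/(P(79) - 1246) = 1/(-13/6 - 1246) = 1/(-7489/6) = -6/7489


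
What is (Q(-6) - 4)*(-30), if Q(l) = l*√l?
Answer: 120 + 180*I*√6 ≈ 120.0 + 440.91*I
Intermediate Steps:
Q(l) = l^(3/2)
(Q(-6) - 4)*(-30) = ((-6)^(3/2) - 4)*(-30) = (-6*I*√6 - 4)*(-30) = (-4 - 6*I*√6)*(-30) = 120 + 180*I*√6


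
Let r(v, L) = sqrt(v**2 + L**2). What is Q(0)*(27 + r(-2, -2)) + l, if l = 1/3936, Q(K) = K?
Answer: 1/3936 ≈ 0.00025406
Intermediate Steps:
r(v, L) = sqrt(L**2 + v**2)
l = 1/3936 ≈ 0.00025406
Q(0)*(27 + r(-2, -2)) + l = 0*(27 + sqrt((-2)**2 + (-2)**2)) + 1/3936 = 0*(27 + sqrt(4 + 4)) + 1/3936 = 0*(27 + sqrt(8)) + 1/3936 = 0*(27 + 2*sqrt(2)) + 1/3936 = 0 + 1/3936 = 1/3936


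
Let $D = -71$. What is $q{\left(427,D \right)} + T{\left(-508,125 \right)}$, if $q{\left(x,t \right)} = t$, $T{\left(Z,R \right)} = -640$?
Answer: $-711$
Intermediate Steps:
$q{\left(427,D \right)} + T{\left(-508,125 \right)} = -71 - 640 = -711$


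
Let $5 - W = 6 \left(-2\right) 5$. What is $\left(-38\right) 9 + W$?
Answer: $-277$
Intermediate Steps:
$W = 65$ ($W = 5 - 6 \left(-2\right) 5 = 5 - \left(-12\right) 5 = 5 - -60 = 5 + 60 = 65$)
$\left(-38\right) 9 + W = \left(-38\right) 9 + 65 = -342 + 65 = -277$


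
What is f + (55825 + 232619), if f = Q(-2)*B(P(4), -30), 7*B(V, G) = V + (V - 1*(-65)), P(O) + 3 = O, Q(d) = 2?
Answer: 2019242/7 ≈ 2.8846e+5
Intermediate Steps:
P(O) = -3 + O
B(V, G) = 65/7 + 2*V/7 (B(V, G) = (V + (V - 1*(-65)))/7 = (V + (V + 65))/7 = (V + (65 + V))/7 = (65 + 2*V)/7 = 65/7 + 2*V/7)
f = 134/7 (f = 2*(65/7 + 2*(-3 + 4)/7) = 2*(65/7 + (2/7)*1) = 2*(65/7 + 2/7) = 2*(67/7) = 134/7 ≈ 19.143)
f + (55825 + 232619) = 134/7 + (55825 + 232619) = 134/7 + 288444 = 2019242/7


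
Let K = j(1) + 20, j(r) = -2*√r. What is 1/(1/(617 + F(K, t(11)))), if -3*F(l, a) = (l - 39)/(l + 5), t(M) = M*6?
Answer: 14198/23 ≈ 617.30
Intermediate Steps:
K = 18 (K = -2*√1 + 20 = -2*1 + 20 = -2 + 20 = 18)
t(M) = 6*M
F(l, a) = -(-39 + l)/(3*(5 + l)) (F(l, a) = -(l - 39)/(3*(l + 5)) = -(-39 + l)/(3*(5 + l)))
1/(1/(617 + F(K, t(11)))) = 1/(1/(617 + (39 - 1*18)/(3*(5 + 18)))) = 1/(1/(617 + (⅓)*(39 - 18)/23)) = 1/(1/(617 + (⅓)*(1/23)*21)) = 1/(1/(617 + 7/23)) = 1/(1/(14198/23)) = 1/(23/14198) = 14198/23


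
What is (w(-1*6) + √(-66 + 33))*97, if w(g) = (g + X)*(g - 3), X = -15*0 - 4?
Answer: 8730 + 97*I*√33 ≈ 8730.0 + 557.22*I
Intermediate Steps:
X = -4 (X = -5*0 - 4 = 0 - 4 = -4)
w(g) = (-4 + g)*(-3 + g) (w(g) = (g - 4)*(g - 3) = (-4 + g)*(-3 + g))
(w(-1*6) + √(-66 + 33))*97 = ((12 + (-1*6)² - (-7)*6) + √(-66 + 33))*97 = ((12 + (-6)² - 7*(-6)) + √(-33))*97 = ((12 + 36 + 42) + I*√33)*97 = (90 + I*√33)*97 = 8730 + 97*I*√33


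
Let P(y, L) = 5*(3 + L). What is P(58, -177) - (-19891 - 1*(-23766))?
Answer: -4745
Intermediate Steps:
P(y, L) = 15 + 5*L
P(58, -177) - (-19891 - 1*(-23766)) = (15 + 5*(-177)) - (-19891 - 1*(-23766)) = (15 - 885) - (-19891 + 23766) = -870 - 1*3875 = -870 - 3875 = -4745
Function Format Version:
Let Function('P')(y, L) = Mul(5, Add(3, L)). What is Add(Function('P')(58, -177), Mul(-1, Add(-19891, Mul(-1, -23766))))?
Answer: -4745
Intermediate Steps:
Function('P')(y, L) = Add(15, Mul(5, L))
Add(Function('P')(58, -177), Mul(-1, Add(-19891, Mul(-1, -23766)))) = Add(Add(15, Mul(5, -177)), Mul(-1, Add(-19891, Mul(-1, -23766)))) = Add(Add(15, -885), Mul(-1, Add(-19891, 23766))) = Add(-870, Mul(-1, 3875)) = Add(-870, -3875) = -4745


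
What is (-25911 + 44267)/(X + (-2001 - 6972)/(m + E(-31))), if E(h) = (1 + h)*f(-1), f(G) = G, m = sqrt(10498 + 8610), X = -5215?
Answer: -1738047588680/492300698371 + 329416776*sqrt(4777)/492300698371 ≈ -3.4842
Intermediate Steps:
m = 2*sqrt(4777) (m = sqrt(19108) = 2*sqrt(4777) ≈ 138.23)
E(h) = -1 - h (E(h) = (1 + h)*(-1) = -1 - h)
(-25911 + 44267)/(X + (-2001 - 6972)/(m + E(-31))) = (-25911 + 44267)/(-5215 + (-2001 - 6972)/(2*sqrt(4777) + (-1 - 1*(-31)))) = 18356/(-5215 - 8973/(2*sqrt(4777) + (-1 + 31))) = 18356/(-5215 - 8973/(2*sqrt(4777) + 30)) = 18356/(-5215 - 8973/(30 + 2*sqrt(4777)))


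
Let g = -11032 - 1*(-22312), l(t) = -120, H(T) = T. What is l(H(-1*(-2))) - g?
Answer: -11400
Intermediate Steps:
g = 11280 (g = -11032 + 22312 = 11280)
l(H(-1*(-2))) - g = -120 - 1*11280 = -120 - 11280 = -11400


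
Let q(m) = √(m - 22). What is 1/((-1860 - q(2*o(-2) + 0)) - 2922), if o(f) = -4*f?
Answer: I/(√6 - 4782*I) ≈ -0.00020912 + 1.0712e-7*I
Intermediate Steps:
q(m) = √(-22 + m)
1/((-1860 - q(2*o(-2) + 0)) - 2922) = 1/((-1860 - √(-22 + (2*(-4*(-2)) + 0))) - 2922) = 1/((-1860 - √(-22 + (2*8 + 0))) - 2922) = 1/((-1860 - √(-22 + (16 + 0))) - 2922) = 1/((-1860 - √(-22 + 16)) - 2922) = 1/((-1860 - √(-6)) - 2922) = 1/((-1860 - I*√6) - 2922) = 1/(-4782 - I*√6)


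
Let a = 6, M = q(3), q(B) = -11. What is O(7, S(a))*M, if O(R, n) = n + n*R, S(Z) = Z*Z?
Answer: -3168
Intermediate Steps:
M = -11
S(Z) = Z**2
O(R, n) = n + R*n
O(7, S(a))*M = (6**2*(1 + 7))*(-11) = (36*8)*(-11) = 288*(-11) = -3168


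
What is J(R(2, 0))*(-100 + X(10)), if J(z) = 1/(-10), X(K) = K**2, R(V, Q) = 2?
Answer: 0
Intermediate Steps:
J(z) = -1/10 (J(z) = 1*(-1/10) = -1/10)
J(R(2, 0))*(-100 + X(10)) = -(-100 + 10**2)/10 = -(-100 + 100)/10 = -1/10*0 = 0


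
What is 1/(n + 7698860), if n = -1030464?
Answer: 1/6668396 ≈ 1.4996e-7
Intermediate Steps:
1/(n + 7698860) = 1/(-1030464 + 7698860) = 1/6668396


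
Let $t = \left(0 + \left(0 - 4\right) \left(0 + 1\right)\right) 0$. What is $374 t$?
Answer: $0$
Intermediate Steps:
$t = 0$ ($t = \left(0 - 4\right) 0 = \left(-4\right) 0 = 0$)
$374 t = 374 \cdot 0 = 0$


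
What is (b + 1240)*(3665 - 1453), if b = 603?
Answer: 4076716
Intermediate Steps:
(b + 1240)*(3665 - 1453) = (603 + 1240)*(3665 - 1453) = 1843*2212 = 4076716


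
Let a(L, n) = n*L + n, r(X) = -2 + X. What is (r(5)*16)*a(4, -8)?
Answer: -1920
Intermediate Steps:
a(L, n) = n + L*n (a(L, n) = L*n + n = n + L*n)
(r(5)*16)*a(4, -8) = ((-2 + 5)*16)*(-8*(1 + 4)) = (3*16)*(-8*5) = 48*(-40) = -1920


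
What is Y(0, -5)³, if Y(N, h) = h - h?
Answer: 0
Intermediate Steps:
Y(N, h) = 0
Y(0, -5)³ = 0³ = 0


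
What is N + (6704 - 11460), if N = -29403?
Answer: -34159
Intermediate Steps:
N + (6704 - 11460) = -29403 + (6704 - 11460) = -29403 - 4756 = -34159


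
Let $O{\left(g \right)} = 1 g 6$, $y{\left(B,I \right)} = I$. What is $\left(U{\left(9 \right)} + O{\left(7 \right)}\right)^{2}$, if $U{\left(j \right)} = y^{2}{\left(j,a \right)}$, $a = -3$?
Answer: $2601$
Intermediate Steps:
$O{\left(g \right)} = 6 g$ ($O{\left(g \right)} = g 6 = 6 g$)
$U{\left(j \right)} = 9$ ($U{\left(j \right)} = \left(-3\right)^{2} = 9$)
$\left(U{\left(9 \right)} + O{\left(7 \right)}\right)^{2} = \left(9 + 6 \cdot 7\right)^{2} = \left(9 + 42\right)^{2} = 51^{2} = 2601$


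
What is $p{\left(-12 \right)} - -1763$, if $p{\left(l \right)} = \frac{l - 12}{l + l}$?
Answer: $1764$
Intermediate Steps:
$p{\left(l \right)} = \frac{-12 + l}{2 l}$
$p{\left(-12 \right)} - -1763 = \frac{-12 - 12}{2 \left(-12\right)} - -1763 = \frac{1}{2} \left(- \frac{1}{12}\right) \left(-24\right) + 1763 = 1 + 1763 = 1764$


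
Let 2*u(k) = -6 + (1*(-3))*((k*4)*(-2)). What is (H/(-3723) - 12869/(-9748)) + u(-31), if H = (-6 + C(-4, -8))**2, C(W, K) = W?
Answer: -13562490013/36291804 ≈ -373.71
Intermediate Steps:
H = 100 (H = (-6 - 4)**2 = (-10)**2 = 100)
u(k) = -3 + 12*k (u(k) = (-6 + (1*(-3))*((k*4)*(-2)))/2 = (-6 - 3*4*k*(-2))/2 = (-6 - (-24)*k)/2 = (-6 + 24*k)/2 = -3 + 12*k)
(H/(-3723) - 12869/(-9748)) + u(-31) = (100/(-3723) - 12869/(-9748)) + (-3 + 12*(-31)) = (100*(-1/3723) - 12869*(-1/9748)) + (-3 - 372) = (-100/3723 + 12869/9748) - 375 = 46936487/36291804 - 375 = -13562490013/36291804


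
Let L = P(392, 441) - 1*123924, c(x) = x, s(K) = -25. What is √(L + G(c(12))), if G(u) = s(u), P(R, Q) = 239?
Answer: I*√123710 ≈ 351.72*I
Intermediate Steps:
G(u) = -25
L = -123685 (L = 239 - 1*123924 = 239 - 123924 = -123685)
√(L + G(c(12))) = √(-123685 - 25) = √(-123710) = I*√123710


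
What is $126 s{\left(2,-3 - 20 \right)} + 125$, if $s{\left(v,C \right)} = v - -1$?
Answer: $503$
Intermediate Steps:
$s{\left(v,C \right)} = 1 + v$ ($s{\left(v,C \right)} = v + 1 = 1 + v$)
$126 s{\left(2,-3 - 20 \right)} + 125 = 126 \left(1 + 2\right) + 125 = 126 \cdot 3 + 125 = 378 + 125 = 503$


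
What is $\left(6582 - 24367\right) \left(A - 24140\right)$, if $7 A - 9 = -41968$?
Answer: $\frac{3751550115}{7} \approx 5.3594 \cdot 10^{8}$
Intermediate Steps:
$A = - \frac{41959}{7}$ ($A = \frac{9}{7} + \frac{1}{7} \left(-41968\right) = \frac{9}{7} - \frac{41968}{7} = - \frac{41959}{7} \approx -5994.1$)
$\left(6582 - 24367\right) \left(A - 24140\right) = \left(6582 - 24367\right) \left(- \frac{41959}{7} - 24140\right) = \left(-17785\right) \left(- \frac{210939}{7}\right) = \frac{3751550115}{7}$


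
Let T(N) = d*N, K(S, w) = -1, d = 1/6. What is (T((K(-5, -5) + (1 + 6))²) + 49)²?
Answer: 3025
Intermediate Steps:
d = ⅙ ≈ 0.16667
T(N) = N/6
(T((K(-5, -5) + (1 + 6))²) + 49)² = ((-1 + (1 + 6))²/6 + 49)² = ((-1 + 7)²/6 + 49)² = ((⅙)*6² + 49)² = ((⅙)*36 + 49)² = (6 + 49)² = 55² = 3025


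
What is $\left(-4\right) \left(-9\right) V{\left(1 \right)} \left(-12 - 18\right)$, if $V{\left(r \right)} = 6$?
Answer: $-6480$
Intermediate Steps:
$\left(-4\right) \left(-9\right) V{\left(1 \right)} \left(-12 - 18\right) = \left(-4\right) \left(-9\right) 6 \left(-12 - 18\right) = 36 \cdot 6 \left(-12 - 18\right) = 216 \left(-30\right) = -6480$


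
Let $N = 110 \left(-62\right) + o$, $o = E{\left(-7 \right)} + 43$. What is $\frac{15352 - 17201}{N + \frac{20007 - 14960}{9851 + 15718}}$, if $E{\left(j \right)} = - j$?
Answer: $\frac{47277081}{173097083} \approx 0.27312$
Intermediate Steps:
$o = 50$ ($o = \left(-1\right) \left(-7\right) + 43 = 7 + 43 = 50$)
$N = -6770$ ($N = 110 \left(-62\right) + 50 = -6820 + 50 = -6770$)
$\frac{15352 - 17201}{N + \frac{20007 - 14960}{9851 + 15718}} = \frac{15352 - 17201}{-6770 + \frac{20007 - 14960}{9851 + 15718}} = - \frac{1849}{-6770 + \frac{5047}{25569}} = - \frac{1849}{- \frac{173097083}{25569}} = \left(-1849\right) \left(- \frac{25569}{173097083}\right) = \frac{47277081}{173097083}$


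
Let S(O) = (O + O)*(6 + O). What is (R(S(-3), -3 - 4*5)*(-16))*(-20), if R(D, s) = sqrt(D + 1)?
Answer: 320*I*sqrt(17) ≈ 1319.4*I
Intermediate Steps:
S(O) = 2*O*(6 + O) (S(O) = (2*O)*(6 + O) = 2*O*(6 + O))
R(D, s) = sqrt(1 + D)
(R(S(-3), -3 - 4*5)*(-16))*(-20) = (sqrt(1 + 2*(-3)*(6 - 3))*(-16))*(-20) = (sqrt(1 + 2*(-3)*3)*(-16))*(-20) = (sqrt(1 - 18)*(-16))*(-20) = (sqrt(-17)*(-16))*(-20) = ((I*sqrt(17))*(-16))*(-20) = -16*I*sqrt(17)*(-20) = 320*I*sqrt(17)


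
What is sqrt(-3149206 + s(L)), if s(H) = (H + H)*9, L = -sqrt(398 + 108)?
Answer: sqrt(-3149206 - 18*sqrt(506)) ≈ 1774.7*I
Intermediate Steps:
L = -sqrt(506) ≈ -22.494
s(H) = 18*H (s(H) = (2*H)*9 = 18*H)
sqrt(-3149206 + s(L)) = sqrt(-3149206 + 18*(-sqrt(506))) = sqrt(-3149206 - 18*sqrt(506))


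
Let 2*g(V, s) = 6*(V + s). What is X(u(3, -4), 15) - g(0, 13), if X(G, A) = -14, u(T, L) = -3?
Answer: -53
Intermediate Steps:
g(V, s) = 3*V + 3*s (g(V, s) = (6*(V + s))/2 = (6*V + 6*s)/2 = 3*V + 3*s)
X(u(3, -4), 15) - g(0, 13) = -14 - (3*0 + 3*13) = -14 - (0 + 39) = -14 - 1*39 = -14 - 39 = -53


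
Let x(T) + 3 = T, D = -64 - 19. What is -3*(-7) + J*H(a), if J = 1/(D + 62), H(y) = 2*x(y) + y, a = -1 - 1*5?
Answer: 155/7 ≈ 22.143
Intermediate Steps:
D = -83
x(T) = -3 + T
a = -6 (a = -1 - 5 = -6)
H(y) = -6 + 3*y (H(y) = 2*(-3 + y) + y = (-6 + 2*y) + y = -6 + 3*y)
J = -1/21 (J = 1/(-83 + 62) = 1/(-21) = -1/21 ≈ -0.047619)
-3*(-7) + J*H(a) = -3*(-7) - (-6 + 3*(-6))/21 = 21 - (-6 - 18)/21 = 21 - 1/21*(-24) = 21 + 8/7 = 155/7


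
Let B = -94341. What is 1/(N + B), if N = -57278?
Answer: -1/151619 ≈ -6.5955e-6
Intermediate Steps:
1/(N + B) = 1/(-57278 - 94341) = 1/(-151619) = -1/151619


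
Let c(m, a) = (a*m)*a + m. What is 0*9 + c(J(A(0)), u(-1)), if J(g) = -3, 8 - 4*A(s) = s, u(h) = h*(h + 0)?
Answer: -6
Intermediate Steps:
u(h) = h² (u(h) = h*h = h²)
A(s) = 2 - s/4
c(m, a) = m + m*a² (c(m, a) = m*a² + m = m + m*a²)
0*9 + c(J(A(0)), u(-1)) = 0*9 - 3*(1 + ((-1)²)²) = 0 - 3*(1 + 1²) = 0 - 3*(1 + 1) = 0 - 3*2 = 0 - 6 = -6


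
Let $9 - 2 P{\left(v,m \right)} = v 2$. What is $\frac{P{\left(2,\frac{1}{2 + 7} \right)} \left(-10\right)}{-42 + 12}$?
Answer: $\frac{5}{6} \approx 0.83333$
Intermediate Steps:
$P{\left(v,m \right)} = \frac{9}{2} - v$ ($P{\left(v,m \right)} = \frac{9}{2} - \frac{v 2}{2} = \frac{9}{2} - \frac{2 v}{2} = \frac{9}{2} - v$)
$\frac{P{\left(2,\frac{1}{2 + 7} \right)} \left(-10\right)}{-42 + 12} = \frac{\left(\frac{9}{2} - 2\right) \left(-10\right)}{-42 + 12} = \frac{\left(\frac{9}{2} - 2\right) \left(-10\right)}{-30} = \frac{5}{2} \left(-10\right) \left(- \frac{1}{30}\right) = \left(-25\right) \left(- \frac{1}{30}\right) = \frac{5}{6}$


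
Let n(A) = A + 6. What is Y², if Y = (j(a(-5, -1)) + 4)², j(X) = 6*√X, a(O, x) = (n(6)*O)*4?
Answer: 73820416 - 3311616*I*√15 ≈ 7.382e+7 - 1.2826e+7*I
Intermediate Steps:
n(A) = 6 + A
a(O, x) = 48*O (a(O, x) = ((6 + 6)*O)*4 = (12*O)*4 = 48*O)
Y = (4 + 24*I*√15)² (Y = (6*√(48*(-5)) + 4)² = (6*√(-240) + 4)² = (6*(4*I*√15) + 4)² = (24*I*√15 + 4)² = (4 + 24*I*√15)² ≈ -8624.0 + 743.61*I)
Y² = (-8624 + 192*I*√15)²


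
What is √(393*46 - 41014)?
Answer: 2*I*√5734 ≈ 151.45*I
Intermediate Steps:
√(393*46 - 41014) = √(18078 - 41014) = √(-22936) = 2*I*√5734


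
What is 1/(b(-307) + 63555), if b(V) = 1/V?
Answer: 307/19511384 ≈ 1.5734e-5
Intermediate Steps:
1/(b(-307) + 63555) = 1/(1/(-307) + 63555) = 1/(-1/307 + 63555) = 1/(19511384/307) = 307/19511384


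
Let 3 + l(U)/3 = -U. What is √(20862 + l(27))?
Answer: 6*√577 ≈ 144.13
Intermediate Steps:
l(U) = -9 - 3*U (l(U) = -9 + 3*(-U) = -9 - 3*U)
√(20862 + l(27)) = √(20862 + (-9 - 3*27)) = √(20862 + (-9 - 81)) = √(20862 - 90) = √20772 = 6*√577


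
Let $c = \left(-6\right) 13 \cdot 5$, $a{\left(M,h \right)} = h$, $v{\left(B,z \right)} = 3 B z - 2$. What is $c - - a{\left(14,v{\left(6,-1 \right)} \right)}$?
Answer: $-410$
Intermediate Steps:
$v{\left(B,z \right)} = -2 + 3 B z$ ($v{\left(B,z \right)} = 3 B z - 2 = -2 + 3 B z$)
$c = -390$ ($c = \left(-78\right) 5 = -390$)
$c - - a{\left(14,v{\left(6,-1 \right)} \right)} = -390 - - (-2 + 3 \cdot 6 \left(-1\right)) = -390 - - (-2 - 18) = -390 - \left(-1\right) \left(-20\right) = -390 - 20 = -410$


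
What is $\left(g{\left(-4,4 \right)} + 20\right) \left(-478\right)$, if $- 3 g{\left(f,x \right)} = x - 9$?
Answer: $- \frac{31070}{3} \approx -10357.0$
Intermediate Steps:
$g{\left(f,x \right)} = 3 - \frac{x}{3}$ ($g{\left(f,x \right)} = - \frac{x - 9}{3} = - \frac{-9 + x}{3} = 3 - \frac{x}{3}$)
$\left(g{\left(-4,4 \right)} + 20\right) \left(-478\right) = \left(\left(3 - \frac{4}{3}\right) + 20\right) \left(-478\right) = \left(\frac{5}{3} + 20\right) \left(-478\right) = \frac{65}{3} \left(-478\right) = - \frac{31070}{3}$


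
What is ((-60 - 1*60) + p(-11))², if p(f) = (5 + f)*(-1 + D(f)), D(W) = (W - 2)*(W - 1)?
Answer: 1102500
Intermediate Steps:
D(W) = (-1 + W)*(-2 + W) (D(W) = (-2 + W)*(-1 + W) = (-1 + W)*(-2 + W))
p(f) = (5 + f)*(1 + f² - 3*f) (p(f) = (5 + f)*(-1 + (2 + f² - 3*f)) = (5 + f)*(1 + f² - 3*f))
((-60 - 1*60) + p(-11))² = ((-60 - 1*60) + (5 + (-11)³ - 14*(-11) + 2*(-11)²))² = ((-60 - 60) + (5 - 1331 + 154 + 2*121))² = (-120 + (5 - 1331 + 154 + 242))² = (-120 - 930)² = (-1050)² = 1102500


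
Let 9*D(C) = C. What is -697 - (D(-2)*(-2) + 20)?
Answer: -6457/9 ≈ -717.44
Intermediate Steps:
D(C) = C/9
-697 - (D(-2)*(-2) + 20) = -697 - (((⅑)*(-2))*(-2) + 20) = -697 - (-2/9*(-2) + 20) = -697 - (4/9 + 20) = -697 - 1*184/9 = -697 - 184/9 = -6457/9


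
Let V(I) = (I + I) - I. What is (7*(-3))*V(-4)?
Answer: 84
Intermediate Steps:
V(I) = I (V(I) = 2*I - I = I)
(7*(-3))*V(-4) = (7*(-3))*(-4) = -21*(-4) = 84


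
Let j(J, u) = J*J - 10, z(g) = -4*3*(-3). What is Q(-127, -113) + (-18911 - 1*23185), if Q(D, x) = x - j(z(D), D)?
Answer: -43495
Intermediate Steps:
z(g) = 36 (z(g) = -12*(-3) = 36)
j(J, u) = -10 + J² (j(J, u) = J² - 10 = -10 + J²)
Q(D, x) = -1286 + x (Q(D, x) = x - (-10 + 36²) = x - (-10 + 1296) = x - 1*1286 = x - 1286 = -1286 + x)
Q(-127, -113) + (-18911 - 1*23185) = (-1286 - 113) + (-18911 - 1*23185) = -1399 + (-18911 - 23185) = -1399 - 42096 = -43495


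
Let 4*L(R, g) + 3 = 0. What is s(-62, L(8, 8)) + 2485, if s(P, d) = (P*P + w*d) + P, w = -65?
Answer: 25263/4 ≈ 6315.8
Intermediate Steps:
L(R, g) = -¾ (L(R, g) = -¾ + (¼)*0 = -¾ + 0 = -¾)
s(P, d) = P + P² - 65*d (s(P, d) = (P*P - 65*d) + P = (P² - 65*d) + P = P + P² - 65*d)
s(-62, L(8, 8)) + 2485 = (-62 + (-62)² - 65*(-¾)) + 2485 = (-62 + 3844 + 195/4) + 2485 = 15323/4 + 2485 = 25263/4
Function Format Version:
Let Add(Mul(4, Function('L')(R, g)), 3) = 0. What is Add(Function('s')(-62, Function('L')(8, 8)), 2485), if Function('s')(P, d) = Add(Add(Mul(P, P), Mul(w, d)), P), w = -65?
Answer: Rational(25263, 4) ≈ 6315.8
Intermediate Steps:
Function('L')(R, g) = Rational(-3, 4) (Function('L')(R, g) = Add(Rational(-3, 4), Mul(Rational(1, 4), 0)) = Add(Rational(-3, 4), 0) = Rational(-3, 4))
Function('s')(P, d) = Add(P, Pow(P, 2), Mul(-65, d)) (Function('s')(P, d) = Add(Add(Mul(P, P), Mul(-65, d)), P) = Add(Add(Pow(P, 2), Mul(-65, d)), P) = Add(P, Pow(P, 2), Mul(-65, d)))
Add(Function('s')(-62, Function('L')(8, 8)), 2485) = Add(Add(-62, Pow(-62, 2), Mul(-65, Rational(-3, 4))), 2485) = Add(Add(-62, 3844, Rational(195, 4)), 2485) = Add(Rational(15323, 4), 2485) = Rational(25263, 4)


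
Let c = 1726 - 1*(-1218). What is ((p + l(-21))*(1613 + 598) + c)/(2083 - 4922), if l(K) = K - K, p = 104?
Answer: -232888/2839 ≈ -82.032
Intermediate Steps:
c = 2944 (c = 1726 + 1218 = 2944)
l(K) = 0
((p + l(-21))*(1613 + 598) + c)/(2083 - 4922) = ((104 + 0)*(1613 + 598) + 2944)/(2083 - 4922) = (104*2211 + 2944)/(-2839) = (229944 + 2944)*(-1/2839) = 232888*(-1/2839) = -232888/2839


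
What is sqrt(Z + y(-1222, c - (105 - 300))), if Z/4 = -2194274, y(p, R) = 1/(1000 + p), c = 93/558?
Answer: I*sqrt(432570399486)/222 ≈ 2962.6*I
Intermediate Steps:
c = 1/6 (c = 93*(1/558) = 1/6 ≈ 0.16667)
Z = -8777096 (Z = 4*(-2194274) = -8777096)
sqrt(Z + y(-1222, c - (105 - 300))) = sqrt(-8777096 + 1/(1000 - 1222)) = sqrt(-8777096 + 1/(-222)) = sqrt(-8777096 - 1/222) = sqrt(-1948515313/222) = I*sqrt(432570399486)/222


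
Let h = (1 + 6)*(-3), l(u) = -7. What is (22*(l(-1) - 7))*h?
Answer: 6468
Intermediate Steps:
h = -21 (h = 7*(-3) = -21)
(22*(l(-1) - 7))*h = (22*(-7 - 7))*(-21) = (22*(-14))*(-21) = -308*(-21) = 6468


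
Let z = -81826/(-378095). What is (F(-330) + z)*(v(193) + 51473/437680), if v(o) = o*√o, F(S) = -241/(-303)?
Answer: 5966450226829/50141839738800 + 22371435389*√193/114562785 ≈ 2713.0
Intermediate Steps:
F(S) = 241/303 (F(S) = -241*(-1/303) = 241/303)
v(o) = o^(3/2)
z = 81826/378095 (z = -81826*(-1/378095) = 81826/378095 ≈ 0.21642)
(F(-330) + z)*(v(193) + 51473/437680) = (241/303 + 81826/378095)*(193^(3/2) + 51473/437680) = 115914173*(193*√193 + 51473*(1/437680))/114562785 = 115914173*(193*√193 + 51473/437680)/114562785 = 115914173*(51473/437680 + 193*√193)/114562785 = 5966450226829/50141839738800 + 22371435389*√193/114562785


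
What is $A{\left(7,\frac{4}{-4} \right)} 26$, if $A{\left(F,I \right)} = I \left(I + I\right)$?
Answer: $52$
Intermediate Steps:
$A{\left(F,I \right)} = 2 I^{2}$ ($A{\left(F,I \right)} = I 2 I = 2 I^{2}$)
$A{\left(7,\frac{4}{-4} \right)} 26 = 2 \left(\frac{4}{-4}\right)^{2} \cdot 26 = 2 \left(4 \left(- \frac{1}{4}\right)\right)^{2} \cdot 26 = 2 \left(-1\right)^{2} \cdot 26 = 2 \cdot 1 \cdot 26 = 2 \cdot 26 = 52$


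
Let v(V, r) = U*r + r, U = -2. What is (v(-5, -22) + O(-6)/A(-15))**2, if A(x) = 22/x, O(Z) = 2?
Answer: 51529/121 ≈ 425.86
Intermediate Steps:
v(V, r) = -r (v(V, r) = -2*r + r = -r)
(v(-5, -22) + O(-6)/A(-15))**2 = (-1*(-22) + 2/((22/(-15))))**2 = (22 + 2/((22*(-1/15))))**2 = (22 + 2/(-22/15))**2 = (22 + 2*(-15/22))**2 = (22 - 15/11)**2 = (227/11)**2 = 51529/121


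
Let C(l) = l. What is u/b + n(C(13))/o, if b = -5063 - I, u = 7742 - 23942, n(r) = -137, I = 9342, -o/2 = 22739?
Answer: 147743417/131022118 ≈ 1.1276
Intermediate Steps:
o = -45478 (o = -2*22739 = -45478)
u = -16200
b = -14405 (b = -5063 - 1*9342 = -5063 - 9342 = -14405)
u/b + n(C(13))/o = -16200/(-14405) - 137/(-45478) = -16200*(-1/14405) - 137*(-1/45478) = 3240/2881 + 137/45478 = 147743417/131022118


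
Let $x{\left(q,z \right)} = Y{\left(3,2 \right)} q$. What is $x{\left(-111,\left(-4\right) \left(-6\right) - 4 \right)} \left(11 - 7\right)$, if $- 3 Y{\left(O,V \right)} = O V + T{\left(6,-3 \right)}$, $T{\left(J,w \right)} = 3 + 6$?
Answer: $2220$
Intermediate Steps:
$T{\left(J,w \right)} = 9$
$Y{\left(O,V \right)} = -3 - \frac{O V}{3}$ ($Y{\left(O,V \right)} = - \frac{O V + 9}{3} = - \frac{9 + O V}{3} = -3 - \frac{O V}{3}$)
$x{\left(q,z \right)} = - 5 q$ ($x{\left(q,z \right)} = \left(-3 - 1 \cdot 2\right) q = \left(-3 - 2\right) q = - 5 q$)
$x{\left(-111,\left(-4\right) \left(-6\right) - 4 \right)} \left(11 - 7\right) = \left(-5\right) \left(-111\right) \left(11 - 7\right) = 555 \left(11 - 7\right) = 555 \cdot 4 = 2220$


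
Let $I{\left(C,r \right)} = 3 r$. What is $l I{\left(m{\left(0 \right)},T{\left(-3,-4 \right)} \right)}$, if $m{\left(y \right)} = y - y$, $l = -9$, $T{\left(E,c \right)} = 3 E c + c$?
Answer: $-864$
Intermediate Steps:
$T{\left(E,c \right)} = c + 3 E c$ ($T{\left(E,c \right)} = 3 E c + c = c + 3 E c$)
$m{\left(y \right)} = 0$
$l I{\left(m{\left(0 \right)},T{\left(-3,-4 \right)} \right)} = - 9 \cdot 3 \left(- 4 \left(1 + 3 \left(-3\right)\right)\right) = - 9 \cdot 3 \left(- 4 \left(1 - 9\right)\right) = - 9 \cdot 3 \left(\left(-4\right) \left(-8\right)\right) = - 9 \cdot 3 \cdot 32 = \left(-9\right) 96 = -864$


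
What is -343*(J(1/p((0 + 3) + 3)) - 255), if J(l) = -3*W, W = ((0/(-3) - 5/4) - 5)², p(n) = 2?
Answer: 2042565/16 ≈ 1.2766e+5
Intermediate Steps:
W = 625/16 (W = ((0*(-⅓) - 5*¼) - 5)² = ((0 - 5/4) - 5)² = (-5/4 - 5)² = (-25/4)² = 625/16 ≈ 39.063)
J(l) = -1875/16 (J(l) = -3*625/16 = -1875/16)
-343*(J(1/p((0 + 3) + 3)) - 255) = -343*(-1875/16 - 255) = -343*(-5955/16) = 2042565/16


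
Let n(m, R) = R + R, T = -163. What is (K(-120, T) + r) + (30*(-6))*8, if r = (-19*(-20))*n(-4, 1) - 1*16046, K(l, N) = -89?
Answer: -16815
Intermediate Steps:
n(m, R) = 2*R
r = -15286 (r = (-19*(-20))*(2*1) - 1*16046 = 380*2 - 16046 = 760 - 16046 = -15286)
(K(-120, T) + r) + (30*(-6))*8 = (-89 - 15286) + (30*(-6))*8 = -15375 - 180*8 = -15375 - 1440 = -16815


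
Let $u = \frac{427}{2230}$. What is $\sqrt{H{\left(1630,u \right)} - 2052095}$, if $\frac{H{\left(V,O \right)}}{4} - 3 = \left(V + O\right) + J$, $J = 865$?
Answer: $\frac{i \sqrt{2538792549965}}{1115} \approx 1429.0 i$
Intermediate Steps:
$u = \frac{427}{2230}$ ($u = 427 \cdot \frac{1}{2230} = \frac{427}{2230} \approx 0.19148$)
$H{\left(V,O \right)} = 3472 + 4 O + 4 V$ ($H{\left(V,O \right)} = 12 + 4 \left(\left(V + O\right) + 865\right) = 12 + 4 \left(\left(O + V\right) + 865\right) = 12 + 4 \left(865 + O + V\right) = 12 + \left(3460 + 4 O + 4 V\right) = 3472 + 4 O + 4 V$)
$\sqrt{H{\left(1630,u \right)} - 2052095} = \sqrt{\left(3472 + 4 \cdot \frac{427}{2230} + 4 \cdot 1630\right) - 2052095} = \sqrt{\left(3472 + \frac{854}{1115} + 6520\right) - 2052095} = \sqrt{\frac{11141934}{1115} - 2052095} = \sqrt{- \frac{2276943991}{1115}} = \frac{i \sqrt{2538792549965}}{1115}$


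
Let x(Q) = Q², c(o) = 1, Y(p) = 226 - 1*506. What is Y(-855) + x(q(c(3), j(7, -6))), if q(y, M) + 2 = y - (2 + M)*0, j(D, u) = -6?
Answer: -279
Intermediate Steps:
Y(p) = -280 (Y(p) = 226 - 506 = -280)
q(y, M) = -2 + y (q(y, M) = -2 + (y - (2 + M)*0) = -2 + (y - 1*0) = -2 + (y + 0) = -2 + y)
Y(-855) + x(q(c(3), j(7, -6))) = -280 + (-2 + 1)² = -280 + (-1)² = -280 + 1 = -279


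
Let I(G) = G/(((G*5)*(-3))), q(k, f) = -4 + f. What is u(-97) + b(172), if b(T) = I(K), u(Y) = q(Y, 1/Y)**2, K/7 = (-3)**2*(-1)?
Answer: 2260406/141135 ≈ 16.016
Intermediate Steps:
K = -63 (K = 7*((-3)**2*(-1)) = 7*(9*(-1)) = 7*(-9) = -63)
u(Y) = (-4 + 1/Y)**2
I(G) = -1/15 (I(G) = G/(((5*G)*(-3))) = G/((-15*G)) = G*(-1/(15*G)) = -1/15)
b(T) = -1/15
u(-97) + b(172) = (-1 + 4*(-97))**2/(-97)**2 - 1/15 = (-1 - 388)**2/9409 - 1/15 = (1/9409)*(-389)**2 - 1/15 = (1/9409)*151321 - 1/15 = 151321/9409 - 1/15 = 2260406/141135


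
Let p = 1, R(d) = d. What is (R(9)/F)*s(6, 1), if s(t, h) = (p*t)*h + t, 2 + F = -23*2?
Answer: -9/4 ≈ -2.2500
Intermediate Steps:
F = -48 (F = -2 - 23*2 = -2 - 46 = -48)
s(t, h) = t + h*t (s(t, h) = (1*t)*h + t = t*h + t = h*t + t = t + h*t)
(R(9)/F)*s(6, 1) = (9/(-48))*(6*(1 + 1)) = (9*(-1/48))*(6*2) = -3/16*12 = -9/4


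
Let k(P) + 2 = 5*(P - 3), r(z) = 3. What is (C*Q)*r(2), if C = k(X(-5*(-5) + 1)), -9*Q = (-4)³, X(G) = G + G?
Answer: 5184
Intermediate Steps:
X(G) = 2*G
Q = 64/9 (Q = -⅑*(-4)³ = -⅑*(-64) = 64/9 ≈ 7.1111)
k(P) = -17 + 5*P (k(P) = -2 + 5*(P - 3) = -2 + 5*(-3 + P) = -2 + (-15 + 5*P) = -17 + 5*P)
C = 243 (C = -17 + 5*(2*(-5*(-5) + 1)) = -17 + 5*(2*(25 + 1)) = -17 + 5*(2*26) = -17 + 5*52 = -17 + 260 = 243)
(C*Q)*r(2) = (243*(64/9))*3 = 1728*3 = 5184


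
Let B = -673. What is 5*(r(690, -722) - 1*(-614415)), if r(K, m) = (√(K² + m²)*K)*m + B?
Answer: 3068710 - 4981800*√249346 ≈ -2.4846e+9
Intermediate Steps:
r(K, m) = -673 + K*m*√(K² + m²) (r(K, m) = (√(K² + m²)*K)*m - 673 = (K*√(K² + m²))*m - 673 = K*m*√(K² + m²) - 673 = -673 + K*m*√(K² + m²))
5*(r(690, -722) - 1*(-614415)) = 5*((-673 + 690*(-722)*√(690² + (-722)²)) - 1*(-614415)) = 5*((-673 + 690*(-722)*√(476100 + 521284)) + 614415) = 5*((-673 + 690*(-722)*√997384) + 614415) = 5*((-673 + 690*(-722)*(2*√249346)) + 614415) = 5*((-673 - 996360*√249346) + 614415) = 5*(613742 - 996360*√249346) = 3068710 - 4981800*√249346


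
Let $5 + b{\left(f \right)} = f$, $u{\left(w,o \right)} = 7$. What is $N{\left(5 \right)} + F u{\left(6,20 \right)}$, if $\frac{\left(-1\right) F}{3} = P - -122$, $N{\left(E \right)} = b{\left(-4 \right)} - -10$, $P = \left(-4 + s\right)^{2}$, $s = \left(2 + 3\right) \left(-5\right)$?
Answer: $-20222$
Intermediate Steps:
$b{\left(f \right)} = -5 + f$
$s = -25$ ($s = 5 \left(-5\right) = -25$)
$P = 841$ ($P = \left(-4 - 25\right)^{2} = \left(-29\right)^{2} = 841$)
$N{\left(E \right)} = 1$ ($N{\left(E \right)} = \left(-5 - 4\right) - -10 = -9 + 10 = 1$)
$F = -2889$ ($F = - 3 \left(841 - -122\right) = - 3 \left(841 + 122\right) = \left(-3\right) 963 = -2889$)
$N{\left(5 \right)} + F u{\left(6,20 \right)} = 1 - 20223 = -20222$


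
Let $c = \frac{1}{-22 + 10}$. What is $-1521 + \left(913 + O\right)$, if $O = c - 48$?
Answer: $- \frac{7873}{12} \approx -656.08$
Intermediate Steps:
$c = - \frac{1}{12}$ ($c = \frac{1}{-12} = - \frac{1}{12} \approx -0.083333$)
$O = - \frac{577}{12}$ ($O = - \frac{1}{12} - 48 = - \frac{577}{12} \approx -48.083$)
$-1521 + \left(913 + O\right) = -1521 + \left(913 - \frac{577}{12}\right) = -1521 + \frac{10379}{12} = - \frac{7873}{12}$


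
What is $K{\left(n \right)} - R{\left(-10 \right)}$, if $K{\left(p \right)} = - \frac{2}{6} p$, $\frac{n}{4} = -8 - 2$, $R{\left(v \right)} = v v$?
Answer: $- \frac{260}{3} \approx -86.667$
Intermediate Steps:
$R{\left(v \right)} = v^{2}$
$n = -40$ ($n = 4 \left(-8 - 2\right) = 4 \left(-10\right) = -40$)
$K{\left(p \right)} = - \frac{p}{3}$ ($K{\left(p \right)} = \left(-2\right) \frac{1}{6} p = - \frac{p}{3}$)
$K{\left(n \right)} - R{\left(-10 \right)} = \left(- \frac{1}{3}\right) \left(-40\right) - \left(-10\right)^{2} = \frac{40}{3} - 100 = - \frac{260}{3}$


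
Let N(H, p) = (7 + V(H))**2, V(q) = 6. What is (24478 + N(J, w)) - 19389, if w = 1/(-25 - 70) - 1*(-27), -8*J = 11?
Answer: 5258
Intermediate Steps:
J = -11/8 (J = -1/8*11 = -11/8 ≈ -1.3750)
w = 2564/95 (w = 1/(-95) + 27 = -1/95 + 27 = 2564/95 ≈ 26.989)
N(H, p) = 169 (N(H, p) = (7 + 6)**2 = 13**2 = 169)
(24478 + N(J, w)) - 19389 = (24478 + 169) - 19389 = 24647 - 19389 = 5258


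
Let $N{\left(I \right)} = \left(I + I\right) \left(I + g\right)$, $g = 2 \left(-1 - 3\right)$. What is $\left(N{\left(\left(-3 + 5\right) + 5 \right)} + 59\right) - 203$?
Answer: $-158$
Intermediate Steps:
$g = -8$ ($g = 2 \left(-4\right) = -8$)
$N{\left(I \right)} = 2 I \left(-8 + I\right)$ ($N{\left(I \right)} = \left(I + I\right) \left(I - 8\right) = 2 I \left(-8 + I\right)$)
$\left(N{\left(\left(-3 + 5\right) + 5 \right)} + 59\right) - 203 = \left(2 \left(\left(-3 + 5\right) + 5\right) \left(-8 + \left(\left(-3 + 5\right) + 5\right)\right) + 59\right) - 203 = \left(2 \left(2 + 5\right) \left(-8 + \left(2 + 5\right)\right) + 59\right) - 203 = \left(2 \cdot 7 \left(-8 + 7\right) + 59\right) - 203 = \left(2 \cdot 7 \left(-1\right) + 59\right) - 203 = \left(-14 + 59\right) - 203 = 45 - 203 = -158$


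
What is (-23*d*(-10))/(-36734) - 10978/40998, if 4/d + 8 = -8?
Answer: -400908467/1506020532 ≈ -0.26620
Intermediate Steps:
d = -¼ (d = 4/(-8 - 8) = 4/(-16) = 4*(-1/16) = -¼ ≈ -0.25000)
(-23*d*(-10))/(-36734) - 10978/40998 = (-23*(-¼)*(-10))/(-36734) - 10978/40998 = ((23/4)*(-10))*(-1/36734) - 10978*1/40998 = -115/2*(-1/36734) - 5489/20499 = 115/73468 - 5489/20499 = -400908467/1506020532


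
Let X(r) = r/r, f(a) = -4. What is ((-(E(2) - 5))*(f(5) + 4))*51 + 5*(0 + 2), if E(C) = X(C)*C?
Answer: 10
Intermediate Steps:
X(r) = 1
E(C) = C (E(C) = 1*C = C)
((-(E(2) - 5))*(f(5) + 4))*51 + 5*(0 + 2) = ((-(2 - 5))*(-4 + 4))*51 + 5*(0 + 2) = (-1*(-3)*0)*51 + 5*2 = (3*0)*51 + 10 = 0*51 + 10 = 0 + 10 = 10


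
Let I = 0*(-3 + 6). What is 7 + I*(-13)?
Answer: 7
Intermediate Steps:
I = 0 (I = 0*3 = 0)
7 + I*(-13) = 7 + 0*(-13) = 7 + 0 = 7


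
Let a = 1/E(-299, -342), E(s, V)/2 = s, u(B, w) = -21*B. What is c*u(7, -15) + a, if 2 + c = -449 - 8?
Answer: 40348853/598 ≈ 67473.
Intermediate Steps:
E(s, V) = 2*s
c = -459 (c = -2 + (-449 - 8) = -2 - 457 = -459)
a = -1/598 (a = 1/(2*(-299)) = 1/(-598) = -1/598 ≈ -0.0016722)
c*u(7, -15) + a = -(-9639)*7 - 1/598 = -459*(-147) - 1/598 = 67473 - 1/598 = 40348853/598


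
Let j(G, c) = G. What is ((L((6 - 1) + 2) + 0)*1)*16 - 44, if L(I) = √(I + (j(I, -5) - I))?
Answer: -44 + 16*√7 ≈ -1.6680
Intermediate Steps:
L(I) = √I (L(I) = √(I + (I - I)) = √(I + 0) = √I)
((L((6 - 1) + 2) + 0)*1)*16 - 44 = ((√((6 - 1) + 2) + 0)*1)*16 - 44 = ((√(5 + 2) + 0)*1)*16 - 44 = ((√7 + 0)*1)*16 - 44 = (√7*1)*16 - 44 = √7*16 - 44 = 16*√7 - 44 = -44 + 16*√7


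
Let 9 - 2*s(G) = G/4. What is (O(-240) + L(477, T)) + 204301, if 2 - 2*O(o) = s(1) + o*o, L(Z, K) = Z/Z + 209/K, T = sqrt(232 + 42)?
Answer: 2808013/16 + 209*sqrt(274)/274 ≈ 1.7551e+5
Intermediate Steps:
s(G) = 9/2 - G/8 (s(G) = 9/2 - G/(2*4) = 9/2 - G/8)
T = sqrt(274) ≈ 16.553
L(Z, K) = 1 + 209/K
O(o) = -19/16 - o**2/2 (O(o) = 1 - ((9/2 - 1/8*1) + o*o)/2 = 1 - ((9/2 - 1/8) + o**2)/2 = 1 - (35/8 + o**2)/2 = 1 + (-35/16 - o**2/2) = -19/16 - o**2/2)
(O(-240) + L(477, T)) + 204301 = ((-19/16 - 1/2*(-240)**2) + (209 + sqrt(274))/(sqrt(274))) + 204301 = ((-19/16 - 1/2*57600) + (sqrt(274)/274)*(209 + sqrt(274))) + 204301 = ((-19/16 - 28800) + sqrt(274)*(209 + sqrt(274))/274) + 204301 = (-460819/16 + sqrt(274)*(209 + sqrt(274))/274) + 204301 = 2807997/16 + sqrt(274)*(209 + sqrt(274))/274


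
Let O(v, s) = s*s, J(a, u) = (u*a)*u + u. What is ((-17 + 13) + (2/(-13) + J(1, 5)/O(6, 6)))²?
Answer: 67081/6084 ≈ 11.026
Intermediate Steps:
J(a, u) = u + a*u² (J(a, u) = (a*u)*u + u = a*u² + u = u + a*u²)
O(v, s) = s²
((-17 + 13) + (2/(-13) + J(1, 5)/O(6, 6)))² = ((-17 + 13) + (2/(-13) + (5*(1 + 1*5))/(6²)))² = (-4 + (2*(-1/13) + (5*(1 + 5))/36))² = (-4 + (-2/13 + (5*6)*(1/36)))² = (-4 + (-2/13 + 30*(1/36)))² = (-4 + (-2/13 + ⅚))² = (-4 + 53/78)² = (-259/78)² = 67081/6084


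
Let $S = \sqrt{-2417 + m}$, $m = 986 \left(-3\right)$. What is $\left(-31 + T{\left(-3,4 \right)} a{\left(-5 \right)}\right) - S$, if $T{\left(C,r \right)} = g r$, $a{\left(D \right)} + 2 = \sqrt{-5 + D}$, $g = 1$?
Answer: $-39 - 5 i \sqrt{215} + 4 i \sqrt{10} \approx -39.0 - 60.665 i$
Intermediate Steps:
$m = -2958$
$a{\left(D \right)} = -2 + \sqrt{-5 + D}$
$T{\left(C,r \right)} = r$ ($T{\left(C,r \right)} = 1 r = r$)
$S = 5 i \sqrt{215}$ ($S = \sqrt{-2417 - 2958} = \sqrt{-5375} = 5 i \sqrt{215} \approx 73.314 i$)
$\left(-31 + T{\left(-3,4 \right)} a{\left(-5 \right)}\right) - S = \left(-31 + 4 \left(-2 + \sqrt{-5 - 5}\right)\right) - 5 i \sqrt{215} = \left(-31 + 4 \left(-2 + \sqrt{-10}\right)\right) - 5 i \sqrt{215} = \left(-31 + 4 \left(-2 + i \sqrt{10}\right)\right) - 5 i \sqrt{215} = \left(-31 - \left(8 - 4 i \sqrt{10}\right)\right) - 5 i \sqrt{215} = \left(-39 + 4 i \sqrt{10}\right) - 5 i \sqrt{215} = -39 - 5 i \sqrt{215} + 4 i \sqrt{10}$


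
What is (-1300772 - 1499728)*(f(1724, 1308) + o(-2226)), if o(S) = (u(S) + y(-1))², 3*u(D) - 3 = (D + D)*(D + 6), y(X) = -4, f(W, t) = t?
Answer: -30395447162896018500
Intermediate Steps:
u(D) = 1 + 2*D*(6 + D)/3 (u(D) = 1 + ((D + D)*(D + 6))/3 = 1 + ((2*D)*(6 + D))/3 = 1 + (2*D*(6 + D))/3 = 1 + 2*D*(6 + D)/3)
o(S) = (-3 + 4*S + 2*S²/3)² (o(S) = ((1 + 4*S + 2*S²/3) - 4)² = (-3 + 4*S + 2*S²/3)²)
(-1300772 - 1499728)*(f(1724, 1308) + o(-2226)) = (-1300772 - 1499728)*(1308 + (-9 + 2*(-2226)² + 12*(-2226))²/9) = -2800500*(1308 + (-9 + 2*4955076 - 26712)²/9) = -2800500*(1308 + (-9 + 9910152 - 26712)²/9) = -2800500*(1308 + (⅑)*9883431²) = -2800500*(1308 + (⅑)*97682208331761) = -2800500*(1308 + 10853578703529) = -2800500*10853578704837 = -30395447162896018500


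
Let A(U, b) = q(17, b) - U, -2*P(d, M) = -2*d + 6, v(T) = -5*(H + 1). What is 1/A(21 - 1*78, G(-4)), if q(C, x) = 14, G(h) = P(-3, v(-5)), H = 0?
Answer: 1/71 ≈ 0.014085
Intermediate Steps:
v(T) = -5 (v(T) = -5*(0 + 1) = -5*1 = -5)
P(d, M) = -3 + d (P(d, M) = -(-2*d + 6)/2 = -(6 - 2*d)/2 = -3 + d)
G(h) = -6 (G(h) = -3 - 3 = -6)
A(U, b) = 14 - U
1/A(21 - 1*78, G(-4)) = 1/(14 - (21 - 1*78)) = 1/(14 - (21 - 78)) = 1/(14 - 1*(-57)) = 1/(14 + 57) = 1/71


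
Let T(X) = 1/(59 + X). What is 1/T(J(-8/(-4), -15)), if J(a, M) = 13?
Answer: 72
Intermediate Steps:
1/T(J(-8/(-4), -15)) = 1/(1/(59 + 13)) = 1/(1/72) = 72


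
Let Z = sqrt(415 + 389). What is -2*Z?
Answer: -4*sqrt(201) ≈ -56.710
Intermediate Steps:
Z = 2*sqrt(201) (Z = sqrt(804) = 2*sqrt(201) ≈ 28.355)
-2*Z = -4*sqrt(201)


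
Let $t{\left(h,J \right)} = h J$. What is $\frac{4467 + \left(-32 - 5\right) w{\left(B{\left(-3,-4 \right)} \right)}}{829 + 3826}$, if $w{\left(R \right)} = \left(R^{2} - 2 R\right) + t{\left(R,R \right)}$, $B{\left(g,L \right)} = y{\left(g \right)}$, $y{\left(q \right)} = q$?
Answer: $\frac{3579}{4655} \approx 0.76885$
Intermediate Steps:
$t{\left(h,J \right)} = J h$
$B{\left(g,L \right)} = g$
$w{\left(R \right)} = - 2 R + 2 R^{2}$ ($w{\left(R \right)} = \left(R^{2} - 2 R\right) + R R = \left(R^{2} - 2 R\right) + R^{2} = - 2 R + 2 R^{2}$)
$\frac{4467 + \left(-32 - 5\right) w{\left(B{\left(-3,-4 \right)} \right)}}{829 + 3826} = \frac{4467 + \left(-32 - 5\right) 2 \left(-3\right) \left(-1 - 3\right)}{829 + 3826} = \frac{4467 - 37 \cdot 2 \left(-3\right) \left(-4\right)}{4655} = \left(4467 - 888\right) \frac{1}{4655} = 3579 \cdot \frac{1}{4655} = \frac{3579}{4655}$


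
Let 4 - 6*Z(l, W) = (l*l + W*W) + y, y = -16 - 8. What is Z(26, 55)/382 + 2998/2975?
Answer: -4055759/6818700 ≈ -0.59480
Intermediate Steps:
y = -24
Z(l, W) = 14/3 - W**2/6 - l**2/6 (Z(l, W) = 2/3 - ((l*l + W*W) - 24)/6 = 2/3 - ((l**2 + W**2) - 24)/6 = 2/3 - ((W**2 + l**2) - 24)/6 = 2/3 - (-24 + W**2 + l**2)/6 = 2/3 + (4 - W**2/6 - l**2/6) = 14/3 - W**2/6 - l**2/6)
Z(26, 55)/382 + 2998/2975 = (14/3 - 1/6*55**2 - 1/6*26**2)/382 + 2998/2975 = (14/3 - 1/6*3025 - 1/6*676)*(1/382) + 2998*(1/2975) = (14/3 - 3025/6 - 338/3)*(1/382) + 2998/2975 = -3673/6*1/382 + 2998/2975 = -3673/2292 + 2998/2975 = -4055759/6818700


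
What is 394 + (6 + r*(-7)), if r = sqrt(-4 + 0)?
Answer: 400 - 14*I ≈ 400.0 - 14.0*I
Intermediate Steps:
r = 2*I (r = sqrt(-4) = 2*I ≈ 2.0*I)
394 + (6 + r*(-7)) = 394 + (6 + (2*I)*(-7)) = 394 + (6 - 14*I) = 400 - 14*I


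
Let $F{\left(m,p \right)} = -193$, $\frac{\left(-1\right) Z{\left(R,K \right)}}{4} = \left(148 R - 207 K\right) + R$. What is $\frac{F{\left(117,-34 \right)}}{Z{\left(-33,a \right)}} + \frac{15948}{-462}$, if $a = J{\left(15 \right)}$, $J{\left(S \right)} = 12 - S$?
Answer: $- \frac{45689933}{1323168} \approx -34.531$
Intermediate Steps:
$a = -3$ ($a = 12 - 15 = -3$)
$Z{\left(R,K \right)} = - 596 R + 828 K$ ($Z{\left(R,K \right)} = - 4 \left(\left(148 R - 207 K\right) + R\right) = - 4 \left(\left(- 207 K + 148 R\right) + R\right) = - 4 \left(- 207 K + 149 R\right) = - 596 R + 828 K$)
$\frac{F{\left(117,-34 \right)}}{Z{\left(-33,a \right)}} + \frac{15948}{-462} = - \frac{193}{\left(-596\right) \left(-33\right) + 828 \left(-3\right)} + \frac{15948}{-462} = - \frac{193}{19668 - 2484} + 15948 \left(- \frac{1}{462}\right) = - \frac{193}{17184} - \frac{2658}{77} = - \frac{45689933}{1323168}$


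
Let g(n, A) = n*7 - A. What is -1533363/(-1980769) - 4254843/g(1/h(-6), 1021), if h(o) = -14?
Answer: 5619618296381/1348903689 ≈ 4166.1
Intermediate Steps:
g(n, A) = -A + 7*n (g(n, A) = 7*n - A = -A + 7*n)
-1533363/(-1980769) - 4254843/g(1/h(-6), 1021) = -1533363/(-1980769) - 4254843/(-1*1021 + 7/(-14)) = -1533363*(-1/1980769) - 4254843/(-1021 + 7*(-1/14)) = 1533363/1980769 - 4254843/(-1021 - ½) = 1533363/1980769 - 4254843/(-2043/2) = 1533363/1980769 - 4254843*(-2/2043) = 1533363/1980769 + 2836562/681 = 5619618296381/1348903689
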